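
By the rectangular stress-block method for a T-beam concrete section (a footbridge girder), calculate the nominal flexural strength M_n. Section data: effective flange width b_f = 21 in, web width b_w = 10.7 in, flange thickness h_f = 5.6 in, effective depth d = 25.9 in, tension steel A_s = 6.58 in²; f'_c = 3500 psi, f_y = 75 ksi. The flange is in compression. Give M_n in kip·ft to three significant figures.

Tension: T = A_s f_y = 6.58 × 75 = 493.5 kips.
Try a within the flange: a = T/(0.85 f'_c b_f) = 493.5/(0.85 × 3.5 × 21) = 7.899 in.
a = 7.899 > h_f = 5.6 in: the block extends into the web. Split into flange-overhang and web parts.
C_f = 0.85 f'_c (b_f − b_w) h_f = 0.85 × 3.5 × (21 − 10.7) × 5.6 = 171.6 kips.
Remaining web compression depth: a_w = (T − C_f)/(0.85 f'_c b_w) = (493.5 − 171.6)/(0.85 × 3.5 × 10.7) = 10.112 in.
M_n = C_f(d − h_f/2) + (T − C_f)(d − a_w/2) = 171.6 × (25.9 − 2.8) + 321.9 × (25.9 − 5.056) = 3964.0 + 6709.7 = 10673.7 kip·in.
M_n = 10673.7/12 = 889.48 kip·ft.

M_n ≈ 889 kip·ft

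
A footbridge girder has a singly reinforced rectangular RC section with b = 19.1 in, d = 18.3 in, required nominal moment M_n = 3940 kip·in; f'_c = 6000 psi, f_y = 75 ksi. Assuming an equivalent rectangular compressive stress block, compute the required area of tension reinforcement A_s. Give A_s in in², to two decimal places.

From M_n = 0.85 f'_c a b (d − a/2):
a = d − √(d² − 2M_n/(0.85 f'_c b)) = 18.3 − √(18.3² − 2 × 3940/(0.85 × 6 × 19.1)) = 2.363 in.
A_s = 0.85 f'_c a b / f_y = 0.85 × 6 × 2.363 × 19.1 / 75 = 3.069 in².

A_s ≈ 3.07 in²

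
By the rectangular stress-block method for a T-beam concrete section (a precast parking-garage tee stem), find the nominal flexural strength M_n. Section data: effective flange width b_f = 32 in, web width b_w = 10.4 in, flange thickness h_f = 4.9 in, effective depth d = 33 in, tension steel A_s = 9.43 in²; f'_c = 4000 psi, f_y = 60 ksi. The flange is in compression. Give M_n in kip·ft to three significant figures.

Tension: T = A_s f_y = 9.43 × 60 = 565.8 kips.
Try a within the flange: a = T/(0.85 f'_c b_f) = 565.8/(0.85 × 4 × 32) = 5.200 in.
a = 5.200 > h_f = 4.9 in: the block extends into the web. Split into flange-overhang and web parts.
C_f = 0.85 f'_c (b_f − b_w) h_f = 0.85 × 4 × (32 − 10.4) × 4.9 = 359.9 kips.
Remaining web compression depth: a_w = (T − C_f)/(0.85 f'_c b_w) = (565.8 − 359.9)/(0.85 × 4 × 10.4) = 5.823 in.
M_n = C_f(d − h_f/2) + (T − C_f)(d − a_w/2) = 359.9 × (33 − 2.45) + 205.9 × (33 − 2.9115) = 10994.9 + 6195.2 = 17190.1 kip·in.
M_n = 17190.1/12 = 1432.51 kip·ft.

M_n ≈ 1430 kip·ft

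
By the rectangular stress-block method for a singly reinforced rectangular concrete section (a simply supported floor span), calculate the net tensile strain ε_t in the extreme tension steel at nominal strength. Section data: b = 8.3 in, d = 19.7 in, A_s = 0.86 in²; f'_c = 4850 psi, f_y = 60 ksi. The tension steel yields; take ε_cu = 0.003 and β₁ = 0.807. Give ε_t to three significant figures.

ε_t ≈ 0.0286

a = A_s f_y/(0.85 f'_c b) = 1.508 in.
β₁ = 0.807, so c = a/β₁ = 1.508/0.807 = 1.869 in.
From the linear strain diagram with ε_cu = 0.003: ε_t = 0.003 (d − c)/c = 0.003 × (19.7 − 1.869)/1.869 = 0.0286.
Since ε_t ≥ 0.005, the section is tension-controlled.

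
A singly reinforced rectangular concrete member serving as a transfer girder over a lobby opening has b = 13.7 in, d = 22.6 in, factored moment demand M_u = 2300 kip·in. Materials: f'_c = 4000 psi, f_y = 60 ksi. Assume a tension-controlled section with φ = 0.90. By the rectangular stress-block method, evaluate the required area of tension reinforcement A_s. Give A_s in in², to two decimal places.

M_n = M_u/φ = 2300/0.90 = 2555.56 kip·in.
From M_n = 0.85 f'_c a b (d − a/2):
a = d − √(d² − 2M_n/(0.85 f'_c b)) = 22.6 − √(22.6² − 2 × 2555.56/(0.85 × 4 × 13.7)) = 2.574 in.
A_s = 0.85 f'_c a b / f_y = 0.85 × 4 × 2.574 × 13.7 / 60 = 1.998 in².

A_s ≈ 2.00 in²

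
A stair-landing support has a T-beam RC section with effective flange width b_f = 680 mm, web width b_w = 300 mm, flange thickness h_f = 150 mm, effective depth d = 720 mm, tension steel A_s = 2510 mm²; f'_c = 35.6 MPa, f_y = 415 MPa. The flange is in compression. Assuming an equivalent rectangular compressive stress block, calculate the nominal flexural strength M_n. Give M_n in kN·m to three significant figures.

Tension: T = A_s f_y = 2510 × 415 = 1041650 N.
Try a within the flange: a = T/(0.85 f'_c b_f) = 1041650/(0.85 × 35.6 × 680) = 50.62 mm.
Since a = 50.62 ≤ h_f = 150 mm, the stress block lies entirely in the flange; analyse as a rectangular beam of width b_f.
M_n = T(d − a/2) = 1041650 × (720 − 25.31) = 723.62 × 10⁶ N·mm.
M_n = 723.62 kN·m.

M_n ≈ 724 kN·m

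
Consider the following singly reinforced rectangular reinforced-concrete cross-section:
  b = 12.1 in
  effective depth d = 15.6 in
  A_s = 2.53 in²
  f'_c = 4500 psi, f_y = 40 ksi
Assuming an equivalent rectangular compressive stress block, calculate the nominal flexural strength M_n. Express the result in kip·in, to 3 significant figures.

M_n ≈ 1470 kip·in

T = A_s f_y = 2.53 × 40 = 101.2 kips.
a = T/(0.85 f'_c b) = 101.2/(0.85 × 4.5 × 12.1) = 2.187 in.
M_n = T(d − a/2) = 101.2 × (15.6 − 1.0935) = 1468.1 kip·in.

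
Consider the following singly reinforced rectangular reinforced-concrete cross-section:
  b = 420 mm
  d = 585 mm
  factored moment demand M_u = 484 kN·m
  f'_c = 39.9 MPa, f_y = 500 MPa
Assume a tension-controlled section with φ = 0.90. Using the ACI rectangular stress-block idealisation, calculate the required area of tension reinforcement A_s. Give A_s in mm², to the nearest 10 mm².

M_n = M_u/φ = 484/0.90 = 537.778 kN·m.
With M_n = 0.85 f'_c a b (d − a/2), solve the quadratic for a:
a = d − √(d² − 2M_n/(0.85 f'_c b)) = 585 − √(585² − 2 × 537.778×10⁶/(0.85 × 39.9 × 420)) = 68.55 mm.
A_s = 0.85 f'_c a b / f_y = 0.85 × 39.9 × 68.55 × 420 / 500 = 1952.9 mm².

A_s ≈ 1950 mm²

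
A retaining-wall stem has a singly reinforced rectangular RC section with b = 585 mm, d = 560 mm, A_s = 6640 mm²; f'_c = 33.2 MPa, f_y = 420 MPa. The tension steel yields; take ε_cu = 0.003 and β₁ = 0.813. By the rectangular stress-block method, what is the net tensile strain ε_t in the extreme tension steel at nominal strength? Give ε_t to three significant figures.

a = A_s f_y/(0.85 f'_c b) = 168.93 mm.
β₁ = 0.813, so c = a/β₁ = 168.93/0.813 = 207.79 mm.
From the linear strain diagram with ε_cu = 0.003: ε_t = 0.003 (d − c)/c = 0.003 × (560 − 207.79)/207.79 = 0.00509.
Since ε_t ≥ 0.005, the section is tension-controlled.

ε_t ≈ 0.00509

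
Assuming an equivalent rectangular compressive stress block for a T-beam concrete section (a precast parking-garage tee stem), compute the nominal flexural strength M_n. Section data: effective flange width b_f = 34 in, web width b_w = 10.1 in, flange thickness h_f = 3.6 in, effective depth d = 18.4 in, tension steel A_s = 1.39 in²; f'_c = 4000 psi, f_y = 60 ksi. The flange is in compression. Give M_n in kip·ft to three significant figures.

M_n ≈ 125 kip·ft

Tension: T = A_s f_y = 1.39 × 60 = 83.4 kips.
Try a within the flange: a = T/(0.85 f'_c b_f) = 83.4/(0.85 × 4 × 34) = 0.721 in.
Since a = 0.721 ≤ h_f = 3.6 in, the stress block lies entirely in the flange; analyse as a rectangular beam of width b_f.
M_n = T(d − a/2) = 83.4 × (18.4 − 0.3605) = 1504.5 kip·in.
M_n = 1504.5/12 = 125.38 kip·ft.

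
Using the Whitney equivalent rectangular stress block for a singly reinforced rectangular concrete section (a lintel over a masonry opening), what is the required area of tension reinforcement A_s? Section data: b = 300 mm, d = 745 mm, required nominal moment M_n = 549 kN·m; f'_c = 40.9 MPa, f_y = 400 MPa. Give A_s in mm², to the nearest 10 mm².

A_s ≈ 1940 mm²

With M_n = 0.85 f'_c a b (d − a/2), solve the quadratic for a:
a = d − √(d² − 2M_n/(0.85 f'_c b)) = 745 − √(745² − 2 × 549×10⁶/(0.85 × 40.9 × 300)) = 74.37 mm.
A_s = 0.85 f'_c a b / f_y = 0.85 × 40.9 × 74.37 × 300 / 400 = 1939.1 mm².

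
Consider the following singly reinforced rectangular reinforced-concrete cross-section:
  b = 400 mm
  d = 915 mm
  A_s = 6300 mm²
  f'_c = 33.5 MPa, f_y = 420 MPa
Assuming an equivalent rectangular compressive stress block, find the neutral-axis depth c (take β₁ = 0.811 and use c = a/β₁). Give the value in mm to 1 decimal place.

T = A_s f_y = 6300 × 420 = 2646000 N = 2646 kN.
Setting C = 0.85 f'_c a b equal to T: a = 2646000/(0.85 × 33.5 × 400) = 232.309 mm.
With β₁ = 0.811, c = a/β₁ = 232.309/0.811 = 286.4 mm.

c ≈ 286.4 mm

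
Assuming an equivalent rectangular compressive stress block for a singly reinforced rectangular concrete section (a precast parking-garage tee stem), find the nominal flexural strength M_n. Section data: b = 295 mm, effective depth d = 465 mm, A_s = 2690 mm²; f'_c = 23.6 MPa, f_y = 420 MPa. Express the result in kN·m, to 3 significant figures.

M_n ≈ 418 kN·m

T = A_s f_y = 2690 × 420 = 1129800 N = 1129.8 kN.
From C = T: a = T/(0.85 f'_c b) = 1129800/(0.85 × 23.6 × 295) = 190.92 mm.
M_n = T(d − a/2) = 1129.8 kN × (465 − 95.46) mm = 417.51 kN·m.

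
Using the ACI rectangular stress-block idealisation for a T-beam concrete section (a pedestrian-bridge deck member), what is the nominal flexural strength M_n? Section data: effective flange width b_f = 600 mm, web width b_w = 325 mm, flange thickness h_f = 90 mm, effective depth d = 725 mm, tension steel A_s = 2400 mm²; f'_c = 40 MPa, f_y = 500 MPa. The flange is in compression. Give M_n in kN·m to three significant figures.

Tension: T = A_s f_y = 2400 × 500 = 1200000 N.
Try a within the flange: a = T/(0.85 f'_c b_f) = 1200000/(0.85 × 40 × 600) = 58.82 mm.
Since a = 58.82 ≤ h_f = 90 mm, the stress block lies entirely in the flange; analyse as a rectangular beam of width b_f.
M_n = T(d − a/2) = 1200000 × (725 − 29.41) = 834.71 × 10⁶ N·mm.
M_n = 834.71 kN·m.

M_n ≈ 835 kN·m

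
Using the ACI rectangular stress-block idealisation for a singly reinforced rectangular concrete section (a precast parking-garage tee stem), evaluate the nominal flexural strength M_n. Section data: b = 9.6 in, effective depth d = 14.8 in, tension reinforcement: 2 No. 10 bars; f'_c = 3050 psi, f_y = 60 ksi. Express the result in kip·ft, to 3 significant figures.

M_n ≈ 149 kip·ft

A_s = 2 × 1.27 = 2.54 in².
T = A_s f_y = 2.54 × 60 = 152.4 kips.
a = T/(0.85 f'_c b) = 152.4/(0.85 × 3.05 × 9.6) = 6.123 in.
M_n = T(d − a/2) = 152.4 × (14.8 − 3.0615) = 1788.9 kip·in = 1788.9/12 = 149.08 kip·ft.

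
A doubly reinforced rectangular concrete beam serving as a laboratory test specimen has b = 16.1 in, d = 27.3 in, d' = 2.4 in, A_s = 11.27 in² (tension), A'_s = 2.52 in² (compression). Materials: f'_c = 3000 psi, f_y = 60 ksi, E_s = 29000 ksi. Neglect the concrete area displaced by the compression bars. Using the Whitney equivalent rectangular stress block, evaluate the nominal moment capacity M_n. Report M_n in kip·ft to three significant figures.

M_n ≈ 1230 kip·ft

Assume both steels yield.
a = (A_s − A'_s) f_y/(0.85 f'_c b) = (11.27 − 2.52) × 60/(0.85 × 3 × 16.1) = 12.788 in.
c = a/β₁ = 12.788/0.85 = 15.045 in; ε'_s = 0.003(c − d')/c = 0.0025 ≥ ε_y = 0.0021, so the compression steel yields.
M_n = (A_s − A'_s) f_y (d − a/2) + A'_s f_y (d − d') = 525 × (27.3 − 6.394) + 151.2 × (27.3 − 2.4) = 10975.7 + 3764.9 = 14740.6 kip·in = 14740.6/12 = 1228.38 kip·ft.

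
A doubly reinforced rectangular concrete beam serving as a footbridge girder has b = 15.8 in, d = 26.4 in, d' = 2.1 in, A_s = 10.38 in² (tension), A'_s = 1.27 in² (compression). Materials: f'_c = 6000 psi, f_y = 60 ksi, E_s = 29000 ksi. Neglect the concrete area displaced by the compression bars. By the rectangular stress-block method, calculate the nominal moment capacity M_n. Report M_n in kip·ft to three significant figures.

M_n ≈ 1200 kip·ft

Assume both steels yield.
a = (A_s − A'_s) f_y/(0.85 f'_c b) = (10.38 − 1.27) × 60/(0.85 × 6 × 15.8) = 6.783 in.
c = a/β₁ = 6.783/0.75 = 9.044 in; ε'_s = 0.003(c − d')/c = 0.0023 ≥ ε_y = 0.0021, so the compression steel yields.
M_n = (A_s − A'_s) f_y (d − a/2) + A'_s f_y (d − d') = 546.6 × (26.4 − 3.3915) + 76.2 × (26.4 − 2.1) = 12576.4 + 1851.7 = 14428.1 kip·in = 14428.1/12 = 1202.34 kip·ft.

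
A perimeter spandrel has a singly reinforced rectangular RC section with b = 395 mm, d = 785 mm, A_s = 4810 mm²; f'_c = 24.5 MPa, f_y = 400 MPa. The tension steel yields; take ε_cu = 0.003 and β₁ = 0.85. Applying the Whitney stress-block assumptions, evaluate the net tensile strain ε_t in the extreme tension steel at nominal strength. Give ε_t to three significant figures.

a = A_s f_y/(0.85 f'_c b) = 233.90 mm.
β₁ = 0.85, so c = a/β₁ = 233.90/0.85 = 275.18 mm.
From the linear strain diagram with ε_cu = 0.003: ε_t = 0.003 (d − c)/c = 0.003 × (785 − 275.18)/275.18 = 0.00556.
Since ε_t ≥ 0.005, the section is tension-controlled.

ε_t ≈ 0.00556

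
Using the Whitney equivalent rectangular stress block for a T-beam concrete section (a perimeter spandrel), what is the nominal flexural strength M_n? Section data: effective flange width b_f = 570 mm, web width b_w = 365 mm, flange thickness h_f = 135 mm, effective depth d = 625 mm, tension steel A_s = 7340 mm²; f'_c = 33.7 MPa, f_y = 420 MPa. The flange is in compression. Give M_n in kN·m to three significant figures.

M_n ≈ 1620 kN·m

Tension: T = A_s f_y = 7340 × 420 = 3082800 N.
Try a within the flange: a = T/(0.85 f'_c b_f) = 3082800/(0.85 × 33.7 × 570) = 188.81 mm.
a = 188.81 > h_f = 135 mm: the block extends into the web. Split into flange-overhang and web parts.
C_f = 0.85 f'_c (b_f − b_w) h_f = 0.85 × 33.7 × (570 − 365) × 135 = 792750 N.
Remaining web compression depth: a_w = (T − C_f)/(0.85 f'_c b_w) = (3082800 − 792750)/(0.85 × 33.7 × 365) = 219.03 mm.
M_n = C_f(d − h_f/2) + (T − C_f)(d − a_w/2) = 792750 × (625 − 67.5) + 2290050 × (625 − 109.515) = 441.96 + 1180.49 = 1622.45 × 10⁶ N·mm.
M_n = 1622.45 kN·m.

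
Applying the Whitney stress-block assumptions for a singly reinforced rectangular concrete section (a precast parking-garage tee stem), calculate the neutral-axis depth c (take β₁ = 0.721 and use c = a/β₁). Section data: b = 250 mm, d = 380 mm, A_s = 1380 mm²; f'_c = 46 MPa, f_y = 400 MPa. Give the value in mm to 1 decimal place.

T = A_s f_y = 1380 × 400 = 552000 N = 552 kN.
Setting C = 0.85 f'_c a b equal to T: a = 552000/(0.85 × 46 × 250) = 56.471 mm.
With β₁ = 0.721, c = a/β₁ = 56.471/0.721 = 78.3 mm.

c ≈ 78.3 mm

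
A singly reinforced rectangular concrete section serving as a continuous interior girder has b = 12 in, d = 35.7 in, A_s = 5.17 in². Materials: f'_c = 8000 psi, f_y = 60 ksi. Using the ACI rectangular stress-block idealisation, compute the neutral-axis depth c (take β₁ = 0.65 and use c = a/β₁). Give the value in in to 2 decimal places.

T = A_s f_y = 5.17 × 60 = 310.2 kips.
a = T/(0.85 f'_c b) = 310.2/(0.85 × 8 × 12) = 3.8015 in.
With β₁ = 0.65, c = a/β₁ = 3.8015/0.65 = 5.85 in.

c ≈ 5.85 in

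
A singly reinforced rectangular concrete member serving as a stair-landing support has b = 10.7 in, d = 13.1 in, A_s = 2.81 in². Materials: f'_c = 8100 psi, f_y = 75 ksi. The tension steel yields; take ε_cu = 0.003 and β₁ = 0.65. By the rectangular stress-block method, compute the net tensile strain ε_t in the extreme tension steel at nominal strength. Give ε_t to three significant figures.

a = A_s f_y/(0.85 f'_c b) = 2.861 in.
β₁ = 0.65, so c = a/β₁ = 2.861/0.65 = 4.402 in.
From the linear strain diagram with ε_cu = 0.003: ε_t = 0.003 (d − c)/c = 0.003 × (13.1 − 4.402)/4.402 = 0.00593.
Since ε_t ≥ 0.005, the section is tension-controlled.

ε_t ≈ 0.00593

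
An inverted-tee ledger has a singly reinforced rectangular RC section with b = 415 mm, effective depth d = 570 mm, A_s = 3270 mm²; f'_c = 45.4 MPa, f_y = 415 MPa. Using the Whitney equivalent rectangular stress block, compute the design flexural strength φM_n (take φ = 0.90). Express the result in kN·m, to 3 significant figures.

φM_n ≈ 644 kN·m

T = A_s f_y = 3270 × 415 = 1357050 N = 1357.05 kN.
From C = T: a = T/(0.85 f'_c b) = 1357050/(0.85 × 45.4 × 415) = 84.74 mm.
M_n = T(d − a/2) = 1357.05 kN × (570 − 42.37) mm = 716.02 kN·m.
φM_n = 0.90 × 716.02 = 644.42 kN·m.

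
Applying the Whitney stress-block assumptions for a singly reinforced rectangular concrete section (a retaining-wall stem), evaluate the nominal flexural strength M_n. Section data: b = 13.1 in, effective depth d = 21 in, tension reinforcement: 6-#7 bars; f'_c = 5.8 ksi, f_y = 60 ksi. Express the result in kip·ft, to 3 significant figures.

M_n ≈ 348 kip·ft

A_s = 6 × 0.6 = 3.6 in².
T = A_s f_y = 3.6 × 60 = 216 kips.
a = T/(0.85 f'_c b) = 216/(0.85 × 5.8 × 13.1) = 3.345 in.
M_n = T(d − a/2) = 216 × (21 − 1.6725) = 4174.7 kip·in = 4174.7/12 = 347.89 kip·ft.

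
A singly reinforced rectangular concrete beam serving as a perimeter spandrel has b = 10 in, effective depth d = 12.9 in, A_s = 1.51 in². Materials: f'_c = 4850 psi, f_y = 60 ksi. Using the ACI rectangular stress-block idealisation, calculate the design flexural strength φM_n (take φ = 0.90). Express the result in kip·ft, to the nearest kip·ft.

T = A_s f_y = 1.51 × 60 = 90.6 kips.
a = T/(0.85 f'_c b) = 90.6/(0.85 × 4.85 × 10) = 2.198 in.
M_n = T(d − a/2) = 90.6 × (12.9 − 1.099) = 1069.2 kip·in = 1069.2/12 = 89.10 kip·ft.
φM_n = 0.90 × 89.10 = 80.19 kip·ft.

φM_n ≈ 80 kip·ft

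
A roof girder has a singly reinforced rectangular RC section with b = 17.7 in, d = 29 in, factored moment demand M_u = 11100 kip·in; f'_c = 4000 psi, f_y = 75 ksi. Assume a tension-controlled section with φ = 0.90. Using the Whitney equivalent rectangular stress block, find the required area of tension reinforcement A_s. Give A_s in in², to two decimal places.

M_n = M_u/φ = 11100/0.90 = 12333.3 kip·in.
From M_n = 0.85 f'_c a b (d − a/2):
a = d − √(d² − 2M_n/(0.85 f'_c b)) = 29 − √(29² − 2 × 12333.3/(0.85 × 4 × 17.7)) = 8.237 in.
A_s = 0.85 f'_c a b / f_y = 0.85 × 4 × 8.237 × 17.7 / 75 = 6.609 in².

A_s ≈ 6.61 in²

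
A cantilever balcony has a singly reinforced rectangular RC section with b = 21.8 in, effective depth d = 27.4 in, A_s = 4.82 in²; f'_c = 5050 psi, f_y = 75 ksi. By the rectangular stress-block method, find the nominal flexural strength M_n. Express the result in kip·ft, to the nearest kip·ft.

M_n ≈ 767 kip·ft

T = A_s f_y = 4.82 × 75 = 361.5 kips.
a = T/(0.85 f'_c b) = 361.5/(0.85 × 5.05 × 21.8) = 3.863 in.
M_n = T(d − a/2) = 361.5 × (27.4 − 1.9315) = 9206.9 kip·in = 9206.9/12 = 767.24 kip·ft.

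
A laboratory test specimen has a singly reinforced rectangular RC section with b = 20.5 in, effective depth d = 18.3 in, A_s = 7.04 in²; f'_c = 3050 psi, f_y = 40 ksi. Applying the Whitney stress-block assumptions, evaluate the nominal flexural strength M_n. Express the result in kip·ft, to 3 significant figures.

T = A_s f_y = 7.04 × 40 = 281.6 kips.
a = T/(0.85 f'_c b) = 281.6/(0.85 × 3.05 × 20.5) = 5.299 in.
M_n = T(d − a/2) = 281.6 × (18.3 − 2.6495) = 4407.2 kip·in = 4407.2/12 = 367.27 kip·ft.

M_n ≈ 367 kip·ft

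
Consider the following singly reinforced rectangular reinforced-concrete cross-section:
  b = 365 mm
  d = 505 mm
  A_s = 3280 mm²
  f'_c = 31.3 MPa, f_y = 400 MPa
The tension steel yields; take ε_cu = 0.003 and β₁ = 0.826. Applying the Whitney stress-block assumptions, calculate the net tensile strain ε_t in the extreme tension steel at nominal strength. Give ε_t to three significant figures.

ε_t ≈ 0.00626

a = A_s f_y/(0.85 f'_c b) = 135.11 mm.
β₁ = 0.826, so c = a/β₁ = 135.11/0.826 = 163.57 mm.
From the linear strain diagram with ε_cu = 0.003: ε_t = 0.003 (d − c)/c = 0.003 × (505 − 163.57)/163.57 = 0.00626.
Since ε_t ≥ 0.005, the section is tension-controlled.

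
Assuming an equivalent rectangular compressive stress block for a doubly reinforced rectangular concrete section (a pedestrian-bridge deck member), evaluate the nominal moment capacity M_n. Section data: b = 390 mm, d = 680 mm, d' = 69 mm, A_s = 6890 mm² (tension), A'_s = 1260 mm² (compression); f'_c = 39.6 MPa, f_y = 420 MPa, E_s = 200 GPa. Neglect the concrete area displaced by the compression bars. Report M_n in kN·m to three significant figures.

Assume both tension and compression steel yield.
Net tension couple steel: A_s − A'_s = 5630 mm².
a = (A_s − A'_s) f_y / (0.85 f'_c b) = 2364600/(0.85 × 39.6 × 390) = 180.13 mm.
c = a/β₁ = 180.13/0.767 = 234.85 mm; ε'_s = 0.003(c − d')/c = 0.0021 ≥ f_y/E_s = 0.0021, so compression steel does yield.
M_n = (A_s − A'_s) f_y (d − a/2) + A'_s f_y (d − d') = [2364600 × (680 − 90.065) + 529200 × (680 − 69)] × 10⁻⁶ = 1394.96 + 323.34 = 1718.30 kN·m.

M_n ≈ 1720 kN·m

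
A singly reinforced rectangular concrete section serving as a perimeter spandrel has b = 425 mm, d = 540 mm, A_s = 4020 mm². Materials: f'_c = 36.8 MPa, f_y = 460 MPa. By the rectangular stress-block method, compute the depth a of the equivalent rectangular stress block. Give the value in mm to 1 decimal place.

T = A_s f_y = 4020 × 460 = 1849200 N = 1849.2 kN.
Setting C = 0.85 f'_c a b equal to T: a = 1849200/(0.85 × 36.8 × 425) = 139.1 mm.

a ≈ 139.1 mm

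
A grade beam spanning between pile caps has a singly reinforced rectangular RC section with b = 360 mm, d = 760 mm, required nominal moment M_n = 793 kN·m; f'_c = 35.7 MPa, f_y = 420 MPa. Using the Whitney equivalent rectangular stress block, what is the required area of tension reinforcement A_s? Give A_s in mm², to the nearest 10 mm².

With M_n = 0.85 f'_c a b (d − a/2), solve the quadratic for a:
a = d − √(d² − 2M_n/(0.85 f'_c b)) = 760 − √(760² − 2 × 793×10⁶/(0.85 × 35.7 × 360)) = 102.42 mm.
A_s = 0.85 f'_c a b / f_y = 0.85 × 35.7 × 102.42 × 360 / 420 = 2663.9 mm².

A_s ≈ 2660 mm²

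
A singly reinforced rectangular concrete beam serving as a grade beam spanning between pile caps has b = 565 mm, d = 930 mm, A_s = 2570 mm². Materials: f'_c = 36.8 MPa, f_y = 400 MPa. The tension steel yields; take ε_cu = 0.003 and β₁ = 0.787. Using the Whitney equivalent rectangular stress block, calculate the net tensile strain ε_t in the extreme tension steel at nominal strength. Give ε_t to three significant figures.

a = A_s f_y/(0.85 f'_c b) = 58.17 mm.
β₁ = 0.787, so c = a/β₁ = 58.17/0.787 = 73.91 mm.
From the linear strain diagram with ε_cu = 0.003: ε_t = 0.003 (d − c)/c = 0.003 × (930 − 73.91)/73.91 = 0.0347.
Since ε_t ≥ 0.005, the section is tension-controlled.

ε_t ≈ 0.0347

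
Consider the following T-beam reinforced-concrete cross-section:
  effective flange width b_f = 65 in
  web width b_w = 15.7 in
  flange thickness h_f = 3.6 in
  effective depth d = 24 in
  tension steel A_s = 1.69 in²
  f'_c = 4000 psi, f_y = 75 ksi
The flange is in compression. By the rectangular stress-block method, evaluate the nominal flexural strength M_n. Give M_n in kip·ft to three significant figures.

M_n ≈ 250 kip·ft

Tension: T = A_s f_y = 1.69 × 75 = 126.75 kips.
Try a within the flange: a = T/(0.85 f'_c b_f) = 126.75/(0.85 × 4 × 65) = 0.574 in.
Since a = 0.574 ≤ h_f = 3.6 in, the stress block lies entirely in the flange; analyse as a rectangular beam of width b_f.
M_n = T(d − a/2) = 126.75 × (24 − 0.287) = 3005.6 kip·in.
M_n = 3005.6/12 = 250.47 kip·ft.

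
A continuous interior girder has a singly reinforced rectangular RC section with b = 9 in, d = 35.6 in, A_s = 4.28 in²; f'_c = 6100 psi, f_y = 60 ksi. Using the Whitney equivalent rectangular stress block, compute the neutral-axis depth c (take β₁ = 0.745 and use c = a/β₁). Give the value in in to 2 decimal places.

c ≈ 7.39 in

T = A_s f_y = 4.28 × 60 = 256.8 kips.
a = T/(0.85 f'_c b) = 256.8/(0.85 × 6.1 × 9) = 5.5031 in.
With β₁ = 0.745, c = a/β₁ = 5.5031/0.745 = 7.39 in.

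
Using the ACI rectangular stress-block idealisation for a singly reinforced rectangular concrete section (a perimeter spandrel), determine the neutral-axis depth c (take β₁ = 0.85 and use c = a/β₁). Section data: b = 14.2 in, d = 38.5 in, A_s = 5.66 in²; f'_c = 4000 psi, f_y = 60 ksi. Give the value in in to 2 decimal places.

c ≈ 8.28 in

T = A_s f_y = 5.66 × 60 = 339.6 kips.
a = T/(0.85 f'_c b) = 339.6/(0.85 × 4 × 14.2) = 7.0340 in.
With β₁ = 0.85, c = a/β₁ = 7.0340/0.85 = 8.28 in.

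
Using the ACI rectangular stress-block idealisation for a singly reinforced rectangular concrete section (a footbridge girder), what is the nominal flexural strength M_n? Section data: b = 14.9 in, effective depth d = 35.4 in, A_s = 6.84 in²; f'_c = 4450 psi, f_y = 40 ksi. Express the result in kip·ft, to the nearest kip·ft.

M_n ≈ 752 kip·ft

T = A_s f_y = 6.84 × 40 = 273.6 kips.
a = T/(0.85 f'_c b) = 273.6/(0.85 × 4.45 × 14.9) = 4.855 in.
M_n = T(d − a/2) = 273.6 × (35.4 − 2.4275) = 9021.3 kip·in = 9021.3/12 = 751.78 kip·ft.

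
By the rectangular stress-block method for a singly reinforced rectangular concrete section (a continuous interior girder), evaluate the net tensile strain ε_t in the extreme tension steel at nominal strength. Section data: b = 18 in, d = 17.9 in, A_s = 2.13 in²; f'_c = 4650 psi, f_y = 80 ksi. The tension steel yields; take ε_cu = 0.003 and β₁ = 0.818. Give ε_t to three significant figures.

ε_t ≈ 0.0153

a = A_s f_y/(0.85 f'_c b) = 2.395 in.
β₁ = 0.818, so c = a/β₁ = 2.395/0.818 = 2.928 in.
From the linear strain diagram with ε_cu = 0.003: ε_t = 0.003 (d − c)/c = 0.003 × (17.9 − 2.928)/2.928 = 0.0153.
Since ε_t ≥ 0.005, the section is tension-controlled.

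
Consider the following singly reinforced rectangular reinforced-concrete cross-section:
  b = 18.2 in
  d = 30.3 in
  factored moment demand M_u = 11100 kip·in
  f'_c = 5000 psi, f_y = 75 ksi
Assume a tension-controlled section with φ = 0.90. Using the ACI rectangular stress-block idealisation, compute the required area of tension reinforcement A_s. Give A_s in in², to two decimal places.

A_s ≈ 6.00 in²

M_n = M_u/φ = 11100/0.90 = 12333.3 kip·in.
From M_n = 0.85 f'_c a b (d − a/2):
a = d − √(d² − 2M_n/(0.85 f'_c b)) = 30.3 − √(30.3² − 2 × 12333.3/(0.85 × 5 × 18.2)) = 5.822 in.
A_s = 0.85 f'_c a b / f_y = 0.85 × 5 × 5.822 × 18.2 / 75 = 6.004 in².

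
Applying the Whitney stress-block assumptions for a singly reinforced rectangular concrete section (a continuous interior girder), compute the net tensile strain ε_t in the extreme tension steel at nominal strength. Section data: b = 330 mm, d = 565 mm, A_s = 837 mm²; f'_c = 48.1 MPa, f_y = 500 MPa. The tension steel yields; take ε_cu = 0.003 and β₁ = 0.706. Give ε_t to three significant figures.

a = A_s f_y/(0.85 f'_c b) = 31.02 mm.
β₁ = 0.706, so c = a/β₁ = 31.02/0.706 = 43.94 mm.
From the linear strain diagram with ε_cu = 0.003: ε_t = 0.003 (d − c)/c = 0.003 × (565 − 43.94)/43.94 = 0.0356.
Since ε_t ≥ 0.005, the section is tension-controlled.

ε_t ≈ 0.0356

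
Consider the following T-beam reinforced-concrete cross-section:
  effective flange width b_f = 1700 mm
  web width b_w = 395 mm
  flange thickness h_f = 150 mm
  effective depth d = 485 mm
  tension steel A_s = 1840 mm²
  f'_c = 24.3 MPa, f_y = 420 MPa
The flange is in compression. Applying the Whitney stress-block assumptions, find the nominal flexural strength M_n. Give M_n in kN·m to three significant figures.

Tension: T = A_s f_y = 1840 × 420 = 772800 N.
Try a within the flange: a = T/(0.85 f'_c b_f) = 772800/(0.85 × 24.3 × 1700) = 22.01 mm.
Since a = 22.01 ≤ h_f = 150 mm, the stress block lies entirely in the flange; analyse as a rectangular beam of width b_f.
M_n = T(d − a/2) = 772800 × (485 − 11.005) = 366.30 × 10⁶ N·mm.
M_n = 366.30 kN·m.

M_n ≈ 366 kN·m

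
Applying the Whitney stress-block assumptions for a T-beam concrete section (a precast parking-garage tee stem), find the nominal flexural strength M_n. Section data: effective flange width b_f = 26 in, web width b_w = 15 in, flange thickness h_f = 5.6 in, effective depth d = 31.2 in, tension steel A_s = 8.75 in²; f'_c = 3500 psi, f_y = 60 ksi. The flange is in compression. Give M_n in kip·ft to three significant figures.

M_n ≈ 1210 kip·ft

Tension: T = A_s f_y = 8.75 × 60 = 525 kips.
Try a within the flange: a = T/(0.85 f'_c b_f) = 525/(0.85 × 3.5 × 26) = 6.787 in.
a = 6.787 > h_f = 5.6 in: the block extends into the web. Split into flange-overhang and web parts.
C_f = 0.85 f'_c (b_f − b_w) h_f = 0.85 × 3.5 × (26 − 15) × 5.6 = 183.3 kips.
Remaining web compression depth: a_w = (T − C_f)/(0.85 f'_c b_w) = (525 − 183.3)/(0.85 × 3.5 × 15) = 7.657 in.
M_n = C_f(d − h_f/2) + (T − C_f)(d − a_w/2) = 183.3 × (31.2 − 2.8) + 341.7 × (31.2 − 3.8285) = 5205.7 + 9352.8 = 14558.5 kip·in.
M_n = 14558.5/12 = 1213.21 kip·ft.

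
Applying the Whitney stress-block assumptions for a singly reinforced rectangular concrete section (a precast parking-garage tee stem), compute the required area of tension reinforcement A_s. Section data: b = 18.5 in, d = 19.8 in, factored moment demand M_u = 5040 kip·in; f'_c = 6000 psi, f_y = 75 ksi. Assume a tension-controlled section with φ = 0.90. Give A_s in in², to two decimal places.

A_s ≈ 4.11 in²

M_n = M_u/φ = 5040/0.90 = 5600 kip·in.
From M_n = 0.85 f'_c a b (d − a/2):
a = d − √(d² − 2M_n/(0.85 f'_c b)) = 19.8 − √(19.8² − 2 × 5600/(0.85 × 6 × 18.5)) = 3.267 in.
A_s = 0.85 f'_c a b / f_y = 0.85 × 6 × 3.267 × 18.5 / 75 = 4.110 in².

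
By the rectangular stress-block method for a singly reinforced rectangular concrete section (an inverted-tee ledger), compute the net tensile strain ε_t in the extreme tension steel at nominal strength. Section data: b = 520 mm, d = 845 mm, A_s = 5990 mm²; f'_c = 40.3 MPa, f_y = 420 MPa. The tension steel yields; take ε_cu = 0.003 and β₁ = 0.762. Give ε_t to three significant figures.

a = A_s f_y/(0.85 f'_c b) = 141.24 mm.
β₁ = 0.762, so c = a/β₁ = 141.24/0.762 = 185.35 mm.
From the linear strain diagram with ε_cu = 0.003: ε_t = 0.003 (d − c)/c = 0.003 × (845 − 185.35)/185.35 = 0.0107.
Since ε_t ≥ 0.005, the section is tension-controlled.

ε_t ≈ 0.0107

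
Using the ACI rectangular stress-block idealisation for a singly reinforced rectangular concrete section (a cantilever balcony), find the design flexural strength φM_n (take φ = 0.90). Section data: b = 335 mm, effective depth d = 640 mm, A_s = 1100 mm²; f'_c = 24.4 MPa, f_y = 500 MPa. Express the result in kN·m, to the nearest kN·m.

T = A_s f_y = 1100 × 500 = 550000 N = 550 kN.
From C = T: a = T/(0.85 f'_c b) = 550000/(0.85 × 24.4 × 335) = 79.16 mm.
M_n = T(d − a/2) = 550 kN × (640 − 39.58) mm = 330.23 kN·m.
φM_n = 0.90 × 330.23 = 297.21 kN·m.

φM_n ≈ 297 kN·m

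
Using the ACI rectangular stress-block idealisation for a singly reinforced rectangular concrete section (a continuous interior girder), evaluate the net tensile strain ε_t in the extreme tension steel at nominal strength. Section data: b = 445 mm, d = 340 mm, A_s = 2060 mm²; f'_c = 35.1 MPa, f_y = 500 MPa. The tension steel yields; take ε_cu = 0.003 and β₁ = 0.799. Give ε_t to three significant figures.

ε_t ≈ 0.00750

a = A_s f_y/(0.85 f'_c b) = 77.58 mm.
β₁ = 0.799, so c = a/β₁ = 77.58/0.799 = 97.10 mm.
From the linear strain diagram with ε_cu = 0.003: ε_t = 0.003 (d − c)/c = 0.003 × (340 − 97.10)/97.10 = 0.00750.
Since ε_t ≥ 0.005, the section is tension-controlled.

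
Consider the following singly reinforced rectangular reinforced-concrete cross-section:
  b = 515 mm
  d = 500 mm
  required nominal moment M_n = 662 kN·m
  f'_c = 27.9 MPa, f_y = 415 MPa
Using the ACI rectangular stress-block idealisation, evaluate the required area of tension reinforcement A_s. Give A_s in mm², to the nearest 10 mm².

A_s ≈ 3640 mm²

With M_n = 0.85 f'_c a b (d − a/2), solve the quadratic for a:
a = d − √(d² − 2M_n/(0.85 f'_c b)) = 500 − √(500² − 2 × 662×10⁶/(0.85 × 27.9 × 515)) = 123.71 mm.
A_s = 0.85 f'_c a b / f_y = 0.85 × 27.9 × 123.71 × 515 / 415 = 3640.7 mm².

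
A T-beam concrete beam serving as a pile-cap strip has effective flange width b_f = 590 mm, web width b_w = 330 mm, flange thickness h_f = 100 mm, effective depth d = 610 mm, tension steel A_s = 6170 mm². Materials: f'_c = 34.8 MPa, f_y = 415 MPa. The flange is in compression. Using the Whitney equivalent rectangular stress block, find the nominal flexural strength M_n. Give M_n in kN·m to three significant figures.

M_n ≈ 1360 kN·m

Tension: T = A_s f_y = 6170 × 415 = 2560550 N.
Try a within the flange: a = T/(0.85 f'_c b_f) = 2560550/(0.85 × 34.8 × 590) = 146.72 mm.
a = 146.72 > h_f = 100 mm: the block extends into the web. Split into flange-overhang and web parts.
C_f = 0.85 f'_c (b_f − b_w) h_f = 0.85 × 34.8 × (590 − 330) × 100 = 769080 N.
Remaining web compression depth: a_w = (T − C_f)/(0.85 f'_c b_w) = (2560550 − 769080)/(0.85 × 34.8 × 330) = 183.53 mm.
M_n = C_f(d − h_f/2) + (T − C_f)(d − a_w/2) = 769080 × (610 − 50) + 1791470 × (610 − 91.765) = 430.68 + 928.40 = 1359.08 × 10⁶ N·mm.
M_n = 1359.08 kN·m.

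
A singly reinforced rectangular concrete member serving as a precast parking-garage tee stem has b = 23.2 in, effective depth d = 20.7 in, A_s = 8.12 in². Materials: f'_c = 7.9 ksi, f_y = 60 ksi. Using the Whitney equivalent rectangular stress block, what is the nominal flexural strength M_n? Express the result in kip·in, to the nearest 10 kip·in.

T = A_s f_y = 8.12 × 60 = 487.2 kips.
a = T/(0.85 f'_c b) = 487.2/(0.85 × 7.9 × 23.2) = 3.127 in.
M_n = T(d − a/2) = 487.2 × (20.7 − 1.5635) = 9323.3 kip·in.

M_n ≈ 9320 kip·in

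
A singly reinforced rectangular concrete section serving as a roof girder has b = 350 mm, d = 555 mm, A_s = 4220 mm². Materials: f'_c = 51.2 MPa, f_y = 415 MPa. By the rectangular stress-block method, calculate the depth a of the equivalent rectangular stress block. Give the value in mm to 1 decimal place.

T = A_s f_y = 4220 × 415 = 1751300 N = 1751.3 kN.
Setting C = 0.85 f'_c a b equal to T: a = 1751300/(0.85 × 51.2 × 350) = 115.0 mm.

a ≈ 115.0 mm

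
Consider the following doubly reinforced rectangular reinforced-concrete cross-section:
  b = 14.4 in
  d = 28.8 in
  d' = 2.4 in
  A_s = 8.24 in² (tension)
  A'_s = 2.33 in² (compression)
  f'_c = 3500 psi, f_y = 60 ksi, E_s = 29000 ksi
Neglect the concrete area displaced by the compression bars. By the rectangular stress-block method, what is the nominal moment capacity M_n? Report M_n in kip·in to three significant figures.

M_n ≈ 12400 kip·in

Assume both steels yield.
a = (A_s − A'_s) f_y/(0.85 f'_c b) = (8.24 − 2.33) × 60/(0.85 × 3.5 × 14.4) = 8.277 in.
c = a/β₁ = 8.277/0.85 = 9.738 in; ε'_s = 0.003(c − d')/c = 0.0023 ≥ ε_y = 0.0021, so the compression steel yields.
M_n = (A_s − A'_s) f_y (d − a/2) + A'_s f_y (d − d') = 354.6 × (28.8 − 4.1385) + 139.8 × (28.8 − 2.4) = 8745.0 + 3690.7 = 12435.7 kip·in.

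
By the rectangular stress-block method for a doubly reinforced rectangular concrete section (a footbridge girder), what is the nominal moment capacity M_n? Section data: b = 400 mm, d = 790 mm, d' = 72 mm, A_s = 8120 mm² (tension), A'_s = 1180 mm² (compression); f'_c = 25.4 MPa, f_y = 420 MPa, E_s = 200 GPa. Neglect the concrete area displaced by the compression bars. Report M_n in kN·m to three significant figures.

Assume both tension and compression steel yield.
Net tension couple steel: A_s − A'_s = 6940 mm².
a = (A_s − A'_s) f_y / (0.85 f'_c b) = 2914800/(0.85 × 25.4 × 400) = 337.52 mm.
c = a/β₁ = 337.52/0.85 = 397.08 mm; ε'_s = 0.003(c − d')/c = 0.0025 ≥ f_y/E_s = 0.0021, so compression steel does yield.
M_n = (A_s − A'_s) f_y (d − a/2) + A'_s f_y (d − d') = [2914800 × (790 − 168.76) + 495600 × (790 − 72)] × 10⁻⁶ = 1810.79 + 355.84 = 2166.63 kN·m.

M_n ≈ 2170 kN·m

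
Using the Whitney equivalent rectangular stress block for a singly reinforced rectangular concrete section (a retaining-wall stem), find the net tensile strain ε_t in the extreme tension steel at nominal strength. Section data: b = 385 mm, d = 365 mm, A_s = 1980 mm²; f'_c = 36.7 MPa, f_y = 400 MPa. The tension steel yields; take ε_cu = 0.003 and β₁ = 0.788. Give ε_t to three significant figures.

a = A_s f_y/(0.85 f'_c b) = 65.94 mm.
β₁ = 0.788, so c = a/β₁ = 65.94/0.788 = 83.68 mm.
From the linear strain diagram with ε_cu = 0.003: ε_t = 0.003 (d − c)/c = 0.003 × (365 − 83.68)/83.68 = 0.0101.
Since ε_t ≥ 0.005, the section is tension-controlled.

ε_t ≈ 0.0101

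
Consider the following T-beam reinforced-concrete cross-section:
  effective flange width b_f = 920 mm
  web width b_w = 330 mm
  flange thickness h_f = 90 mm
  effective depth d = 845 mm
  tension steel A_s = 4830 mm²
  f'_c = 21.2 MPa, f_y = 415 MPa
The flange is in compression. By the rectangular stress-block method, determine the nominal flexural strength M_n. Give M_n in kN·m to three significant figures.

M_n ≈ 1560 kN·m

Tension: T = A_s f_y = 4830 × 415 = 2004450 N.
Try a within the flange: a = T/(0.85 f'_c b_f) = 2004450/(0.85 × 21.2 × 920) = 120.91 mm.
a = 120.91 > h_f = 90 mm: the block extends into the web. Split into flange-overhang and web parts.
C_f = 0.85 f'_c (b_f − b_w) h_f = 0.85 × 21.2 × (920 − 330) × 90 = 956862 N.
Remaining web compression depth: a_w = (T − C_f)/(0.85 f'_c b_w) = (2004450 − 956862)/(0.85 × 21.2 × 330) = 176.17 mm.
M_n = C_f(d − h_f/2) + (T − C_f)(d − a_w/2) = 956862 × (845 − 45) + 1047588 × (845 − 88.085) = 765.49 + 792.94 = 1558.43 × 10⁶ N·mm.
M_n = 1558.43 kN·m.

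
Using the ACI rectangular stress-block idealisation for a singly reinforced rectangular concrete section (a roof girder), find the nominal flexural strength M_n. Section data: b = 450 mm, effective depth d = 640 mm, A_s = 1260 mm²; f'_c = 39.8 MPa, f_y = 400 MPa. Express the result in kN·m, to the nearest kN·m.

T = A_s f_y = 1260 × 400 = 504000 N = 504 kN.
From C = T: a = T/(0.85 f'_c b) = 504000/(0.85 × 39.8 × 450) = 33.11 mm.
M_n = T(d − a/2) = 504 kN × (640 − 16.555) mm = 314.22 kN·m.

M_n ≈ 314 kN·m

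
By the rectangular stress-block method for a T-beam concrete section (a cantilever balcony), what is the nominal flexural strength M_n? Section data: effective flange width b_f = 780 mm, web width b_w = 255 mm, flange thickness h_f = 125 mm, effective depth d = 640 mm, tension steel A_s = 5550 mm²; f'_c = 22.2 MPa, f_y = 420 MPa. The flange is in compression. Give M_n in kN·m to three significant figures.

Tension: T = A_s f_y = 5550 × 420 = 2331000 N.
Try a within the flange: a = T/(0.85 f'_c b_f) = 2331000/(0.85 × 22.2 × 780) = 158.37 mm.
a = 158.37 > h_f = 125 mm: the block extends into the web. Split into flange-overhang and web parts.
C_f = 0.85 f'_c (b_f − b_w) h_f = 0.85 × 22.2 × (780 − 255) × 125 = 1238344 N.
Remaining web compression depth: a_w = (T − C_f)/(0.85 f'_c b_w) = (2331000 − 1238344)/(0.85 × 22.2 × 255) = 227.08 mm.
M_n = C_f(d − h_f/2) + (T − C_f)(d − a_w/2) = 1238344 × (640 − 62.5) + 1092656 × (640 − 113.54) = 715.14 + 575.24 = 1290.38 × 10⁶ N·mm.
M_n = 1290.38 kN·m.

M_n ≈ 1290 kN·m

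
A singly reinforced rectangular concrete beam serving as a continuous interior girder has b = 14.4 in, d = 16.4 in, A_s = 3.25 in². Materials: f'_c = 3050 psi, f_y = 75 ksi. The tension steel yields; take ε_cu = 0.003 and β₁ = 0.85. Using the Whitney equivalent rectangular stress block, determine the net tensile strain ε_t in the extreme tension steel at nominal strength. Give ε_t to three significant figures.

a = A_s f_y/(0.85 f'_c b) = 6.529 in.
β₁ = 0.85, so c = a/β₁ = 6.529/0.85 = 7.681 in.
From the linear strain diagram with ε_cu = 0.003: ε_t = 0.003 (d − c)/c = 0.003 × (16.4 − 7.681)/7.681 = 0.00341.
ε_t < 0.004 — the section is over-reinforced for flexure under ACI limits.

ε_t ≈ 0.00341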